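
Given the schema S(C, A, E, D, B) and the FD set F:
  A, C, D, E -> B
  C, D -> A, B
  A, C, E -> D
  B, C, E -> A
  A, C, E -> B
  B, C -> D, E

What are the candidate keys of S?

{C} never appears on the right of any FD, so every key must include it.
{B, C}⁺ = {A, B, C, D, E}, which is every attribute, so {B, C} is a candidate key.
{C, D}⁺ = {A, B, C, D, E}, which is every attribute, so {C, D} is a candidate key.
{A, C, E}⁺ = {A, B, C, D, E}, which is every attribute, so {A, C, E} is a candidate key.
These are minimal and exhaustive — every other superkey contains one of them.

{A, C, E}, {B, C}, {C, D}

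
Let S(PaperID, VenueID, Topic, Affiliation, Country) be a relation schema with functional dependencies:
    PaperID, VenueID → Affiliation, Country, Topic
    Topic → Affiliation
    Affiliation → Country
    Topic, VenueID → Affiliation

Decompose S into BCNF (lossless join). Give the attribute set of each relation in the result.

Candidate key of the original relation: {PaperID, VenueID}.
In {Affiliation, Country, PaperID, Topic, VenueID}, {Topic} is not a superkey ({Topic}⁺ restricted to this set is {Affiliation, Country, Topic}), so split on Topic → Affiliation, Country into {Affiliation, Country, Topic} and {PaperID, Topic, VenueID}.
In {Affiliation, Country, Topic}, {Affiliation} is not a superkey ({Affiliation}⁺ restricted to this set is {Affiliation, Country}), so split on Affiliation → Country into {Affiliation, Country} and {Affiliation, Topic}.
{Affiliation, Country}: every determinant is a superkey — BCNF.
{Affiliation, Topic}: every determinant is a superkey — BCNF.
{PaperID, Topic, VenueID}: every determinant is a superkey — BCNF.

{Affiliation, Country}; {Affiliation, Topic}; {PaperID, Topic, VenueID}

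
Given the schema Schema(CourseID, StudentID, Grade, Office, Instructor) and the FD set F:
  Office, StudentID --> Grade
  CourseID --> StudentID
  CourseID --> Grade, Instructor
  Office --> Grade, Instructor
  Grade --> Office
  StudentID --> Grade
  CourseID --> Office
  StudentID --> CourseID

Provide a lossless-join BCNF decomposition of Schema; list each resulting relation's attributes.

{CourseID, Office, StudentID}; {Grade, Instructor, Office}

Candidate keys of the original relation: {CourseID}, {StudentID}.
Within {CourseID, Grade, Instructor, Office, StudentID}: {Office}⁺ ∩ {CourseID, Grade, Instructor, Office, StudentID} = {Grade, Instructor, Office}, not the whole set, so Office --> Grade, Instructor violates BCNF; decompose into {Grade, Instructor, Office} and {CourseID, Office, StudentID}.
{Grade, Instructor, Office}: every determinant is a superkey — BCNF.
{CourseID, Office, StudentID}: every determinant is a superkey — BCNF.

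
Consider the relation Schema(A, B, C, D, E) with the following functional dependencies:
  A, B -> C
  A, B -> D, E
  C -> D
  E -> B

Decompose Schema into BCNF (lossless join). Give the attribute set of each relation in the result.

Candidate keys of the original relation: {A, B}, {A, E}.
In {A, B, C, D, E}, {C} is not a superkey ({C}⁺ restricted to this set is {C, D}), so split on C -> D into {C, D} and {A, B, C, E}.
{C, D}: every determinant is a superkey — BCNF.
In {A, B, C, E}, {E} is not a superkey ({E}⁺ restricted to this set is {B, E}), so split on E -> B into {B, E} and {A, C, E}.
{B, E}: every determinant is a superkey — BCNF.
{A, C, E}: every determinant is a superkey — BCNF.

{A, C, E}; {B, E}; {C, D}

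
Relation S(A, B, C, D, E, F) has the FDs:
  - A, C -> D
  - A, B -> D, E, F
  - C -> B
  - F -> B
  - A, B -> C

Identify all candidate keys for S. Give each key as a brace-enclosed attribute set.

{A, B}, {A, C}, {A, F}

No FD produces {A}, so it must be in every candidate key.
{A, B}⁺ = {A, B, C, D, E, F} — all of the relation — so {A, B} is a candidate key.
{A, C}⁺ = {A, B, C, D, E, F} — all of the relation — so {A, C} is a candidate key.
{A, F}⁺ = {A, B, C, D, E, F} — all of the relation — so {A, F} is a candidate key.
These are minimal and exhaustive — every other superkey contains one of them.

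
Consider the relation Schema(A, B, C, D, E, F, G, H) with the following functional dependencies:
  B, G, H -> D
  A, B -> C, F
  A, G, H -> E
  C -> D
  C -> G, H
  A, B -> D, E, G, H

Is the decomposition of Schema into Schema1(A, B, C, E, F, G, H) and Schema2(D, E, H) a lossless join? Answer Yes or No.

No

The shared attributes are {E, H} and {E, H}⁺ = {E, H}.
The closure covers neither Schema1 nor Schema2 entirely; the join is not lossless.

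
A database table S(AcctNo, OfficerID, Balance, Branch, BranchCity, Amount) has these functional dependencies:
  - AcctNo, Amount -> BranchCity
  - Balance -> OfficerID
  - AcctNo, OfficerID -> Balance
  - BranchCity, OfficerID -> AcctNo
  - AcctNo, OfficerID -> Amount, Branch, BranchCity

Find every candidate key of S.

{AcctNo, Balance}⁺ = {AcctNo, Amount, Balance, Branch, BranchCity, OfficerID} — all of the relation — so {AcctNo, Balance} is a candidate key.
{AcctNo, OfficerID}⁺ = {AcctNo, Amount, Balance, Branch, BranchCity, OfficerID} — all of the relation — so {AcctNo, OfficerID} is a candidate key.
{Balance, BranchCity}⁺ = {AcctNo, Amount, Balance, Branch, BranchCity, OfficerID} — all of the relation — so {Balance, BranchCity} is a candidate key.
{BranchCity, OfficerID}⁺ = {AcctNo, Amount, Balance, Branch, BranchCity, OfficerID} — all of the relation — so {BranchCity, OfficerID} is a candidate key.
These are minimal and exhaustive — every other superkey contains one of them.

{AcctNo, Balance}, {AcctNo, OfficerID}, {Balance, BranchCity}, {BranchCity, OfficerID}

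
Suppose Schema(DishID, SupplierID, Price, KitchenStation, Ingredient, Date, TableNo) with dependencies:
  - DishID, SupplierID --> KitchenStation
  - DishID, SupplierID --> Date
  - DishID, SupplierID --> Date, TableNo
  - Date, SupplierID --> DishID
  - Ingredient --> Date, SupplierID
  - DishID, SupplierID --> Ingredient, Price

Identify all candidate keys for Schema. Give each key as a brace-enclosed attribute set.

{Date, SupplierID}, {DishID, SupplierID}, {Ingredient}

{Ingredient}⁺ = {Date, DishID, Ingredient, KitchenStation, Price, SupplierID, TableNo} — all of the relation — so {Ingredient} is a candidate key.
{Date, SupplierID}⁺ = {Date, DishID, Ingredient, KitchenStation, Price, SupplierID, TableNo} — all of the relation — so {Date, SupplierID} is a candidate key.
{DishID, SupplierID}⁺ = {Date, DishID, Ingredient, KitchenStation, Price, SupplierID, TableNo} — all of the relation — so {DishID, SupplierID} is a candidate key.
These are minimal and exhaustive — every other superkey contains one of them.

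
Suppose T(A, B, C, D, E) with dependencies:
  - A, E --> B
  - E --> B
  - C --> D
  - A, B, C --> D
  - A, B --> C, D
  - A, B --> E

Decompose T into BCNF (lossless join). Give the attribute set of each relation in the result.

Candidate keys of the original relation: {A, B}, {A, E}.
In {A, B, C, D, E}, {E} is not a superkey ({E}⁺ restricted to this set is {B, E}), so split on E --> B into {B, E} and {A, C, D, E}.
{B, E}: every determinant is a superkey — BCNF.
In {A, C, D, E}, {C} is not a superkey ({C}⁺ restricted to this set is {C, D}), so split on C --> D into {C, D} and {A, C, E}.
{C, D}: every determinant is a superkey — BCNF.
{A, C, E}: every determinant is a superkey — BCNF.

{A, C, E}; {B, E}; {C, D}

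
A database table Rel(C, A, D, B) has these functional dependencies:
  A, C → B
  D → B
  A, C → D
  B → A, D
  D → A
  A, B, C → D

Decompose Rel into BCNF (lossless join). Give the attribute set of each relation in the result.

{A, B, D}; {C, D}

Candidate keys of the original relation: {A, C}, {B, C}, {C, D}.
Within {A, B, C, D}: {D}⁺ ∩ {A, B, C, D} = {A, B, D}, not the whole set, so D → A, B violates BCNF; decompose into {A, B, D} and {C, D}.
{A, B, D} is in BCNF.
{C, D} is in BCNF.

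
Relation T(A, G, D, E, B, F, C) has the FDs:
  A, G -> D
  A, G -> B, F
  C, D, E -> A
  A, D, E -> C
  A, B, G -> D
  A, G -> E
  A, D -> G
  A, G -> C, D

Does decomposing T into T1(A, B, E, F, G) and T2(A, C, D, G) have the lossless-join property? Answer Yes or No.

Yes

Common attributes: {A, G}; their closure is {A, B, C, D, E, F, G}.
Since T1 ⊆ {A, B, C, D, E, F, G}, the intersection is a superkey of T1; the decomposition is lossless.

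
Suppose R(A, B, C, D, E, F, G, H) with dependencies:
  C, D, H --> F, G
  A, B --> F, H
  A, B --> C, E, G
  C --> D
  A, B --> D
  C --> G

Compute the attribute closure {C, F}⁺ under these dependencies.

Start with {C, F}.
C --> D applies; add {D} → now {C, D, F}.
C --> G applies; add {G} → now {C, D, F, G}.
No further FD applies.

{C, D, F, G}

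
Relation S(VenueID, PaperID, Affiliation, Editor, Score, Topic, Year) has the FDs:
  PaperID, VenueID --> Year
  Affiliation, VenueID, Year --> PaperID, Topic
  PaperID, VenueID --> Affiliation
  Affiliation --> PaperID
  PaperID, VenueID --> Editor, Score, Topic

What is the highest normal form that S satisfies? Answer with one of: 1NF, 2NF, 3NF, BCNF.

Candidate keys: {Affiliation, VenueID}, {PaperID, VenueID}. Prime attributes: {Affiliation, PaperID, VenueID}.
For Affiliation --> PaperID we have {Affiliation}⁺ = {Affiliation, PaperID}; {Affiliation} is not a superkey, so BCNF fails.
Since {PaperID} ⊆ prime attributes and every other non-superkey FD also has a prime right side, the schema is in 3NF.

3NF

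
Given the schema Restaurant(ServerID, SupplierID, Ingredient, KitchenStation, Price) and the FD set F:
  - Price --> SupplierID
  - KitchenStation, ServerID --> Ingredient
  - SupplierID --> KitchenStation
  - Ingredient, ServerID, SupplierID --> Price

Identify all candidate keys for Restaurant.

{Price, ServerID}, {ServerID, SupplierID}

Attributes never on any right-hand side: {ServerID} — every candidate key must contain it.
Closure of {Price, ServerID} is {Ingredient, KitchenStation, Price, ServerID, SupplierID}, the whole schema; {Price, ServerID} is a candidate key.
Closure of {ServerID, SupplierID} is {Ingredient, KitchenStation, Price, ServerID, SupplierID}, the whole schema; {ServerID, SupplierID} is a candidate key.
Any other superkey properly contains one of these, so there are no further candidate keys.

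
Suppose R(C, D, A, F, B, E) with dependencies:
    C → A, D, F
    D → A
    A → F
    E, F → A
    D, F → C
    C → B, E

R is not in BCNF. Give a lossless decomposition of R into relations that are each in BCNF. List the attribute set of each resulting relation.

{A, B, C, D, E}; {A, F}

Candidate keys of the original relation: {C}, {D}.
Within {A, B, C, D, E, F}: {A}⁺ ∩ {A, B, C, D, E, F} = {A, F}, not the whole set, so A → F violates BCNF; decompose into {A, F} and {A, B, C, D, E}.
{A, F} has no BCNF violation.
{A, B, C, D, E} has no BCNF violation.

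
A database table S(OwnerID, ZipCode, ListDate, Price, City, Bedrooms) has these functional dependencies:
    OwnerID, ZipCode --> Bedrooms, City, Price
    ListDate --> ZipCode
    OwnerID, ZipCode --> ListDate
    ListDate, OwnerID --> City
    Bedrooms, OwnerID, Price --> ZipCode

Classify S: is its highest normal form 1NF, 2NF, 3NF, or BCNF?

Candidate keys: {Bedrooms, OwnerID, Price}, {ListDate, OwnerID}, {OwnerID, ZipCode}. Prime attributes: {Bedrooms, ListDate, OwnerID, Price, ZipCode}.
ListDate --> ZipCode breaks BCNF: {ListDate}⁺ = {ListDate, ZipCode}, so {ListDate} is not a superkey.
But every attribute on its right side ({ZipCode}) is prime, and the same holds for every other non-superkey FD, so 3NF still holds.

3NF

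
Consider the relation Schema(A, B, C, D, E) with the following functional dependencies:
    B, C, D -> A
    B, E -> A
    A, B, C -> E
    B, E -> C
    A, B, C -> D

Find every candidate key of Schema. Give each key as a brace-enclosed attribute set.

{A, B, C}, {B, C, D}, {B, E}

Attributes never on any right-hand side: {B} — every candidate key must contain it.
{B, E}⁺ = {A, B, C, D, E}, which is every attribute, so {B, E} is a candidate key.
{A, B, C}⁺ = {A, B, C, D, E}, which is every attribute, so {A, B, C} is a candidate key.
{B, C, D}⁺ = {A, B, C, D, E}, which is every attribute, so {B, C, D} is a candidate key.
No proper subset of any of these is a key, and no other minimal superkey exists.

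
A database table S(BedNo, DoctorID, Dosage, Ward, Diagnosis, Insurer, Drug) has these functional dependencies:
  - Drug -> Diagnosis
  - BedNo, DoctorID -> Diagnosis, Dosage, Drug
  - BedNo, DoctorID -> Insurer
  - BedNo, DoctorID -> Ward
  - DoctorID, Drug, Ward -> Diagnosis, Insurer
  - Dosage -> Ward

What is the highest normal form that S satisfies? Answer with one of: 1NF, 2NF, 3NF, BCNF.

2NF

Candidate key: {BedNo, DoctorID}. Prime attributes: {BedNo, DoctorID}.
Drug -> Diagnosis breaks BCNF: {Drug}⁺ = {Diagnosis, Drug}, so {Drug} is not a superkey.
Drug -> Diagnosis determines the non-prime attribute {Diagnosis} from a non-superkey — 3NF is violated.
No proper subset of a key has a non-prime attribute in its closure, so there is no partial dependency; 2NF holds.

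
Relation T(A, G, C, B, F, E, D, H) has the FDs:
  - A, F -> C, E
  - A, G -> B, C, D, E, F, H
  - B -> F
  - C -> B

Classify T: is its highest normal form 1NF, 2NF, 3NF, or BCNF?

2NF

Candidate key: {A, G}. Prime attributes: {A, G}.
A, F -> C, E breaks BCNF: {A, F}⁺ = {A, B, C, E, F}, so {A, F} is not a superkey.
A, F -> C, E determines the non-prime attributes {C, E} from a non-superkey — 3NF is violated.
No non-prime attribute depends on a proper subset of any candidate key, so 2NF holds.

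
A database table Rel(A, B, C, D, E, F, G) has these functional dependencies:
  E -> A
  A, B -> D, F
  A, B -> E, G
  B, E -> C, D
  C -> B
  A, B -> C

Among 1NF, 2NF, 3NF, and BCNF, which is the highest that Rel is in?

3NF

Candidate keys: {A, B}, {A, C}, {B, E}, {C, E}. Prime attributes: {A, B, C, E}.
E -> A breaks BCNF: {E}⁺ = {A, E}, so {E} is not a superkey.
Its right-hand attributes {A} are all prime, as are those of every other non-superkey FD — the relation is in 3NF.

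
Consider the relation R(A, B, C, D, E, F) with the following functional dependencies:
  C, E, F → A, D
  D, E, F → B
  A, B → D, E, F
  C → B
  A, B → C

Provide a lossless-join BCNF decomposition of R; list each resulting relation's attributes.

{A, C, D, E, F}; {B, D, E, F}

Candidate keys of the original relation: {A, B}, {A, C}, {A, D, E, F}, {C, E, F}.
{A, B, C, D, E, F}: {D, E, F} determines {B, D, E, F} here but is not a superkey — split on D, E, F → B, giving {B, D, E, F} and {A, C, D, E, F}.
{B, D, E, F} has no BCNF violation.
{A, C, D, E, F} has no BCNF violation.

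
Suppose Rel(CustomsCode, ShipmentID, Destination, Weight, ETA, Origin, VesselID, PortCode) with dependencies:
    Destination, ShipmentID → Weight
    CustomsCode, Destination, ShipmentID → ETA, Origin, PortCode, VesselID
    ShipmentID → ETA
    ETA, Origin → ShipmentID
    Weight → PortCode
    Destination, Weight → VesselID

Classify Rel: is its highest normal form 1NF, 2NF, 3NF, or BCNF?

Candidate keys: {CustomsCode, Destination, ETA, Origin}, {CustomsCode, Destination, ShipmentID}. Prime attributes: {CustomsCode, Destination, ETA, Origin, ShipmentID}.
For Destination, ShipmentID → Weight we have {Destination, ShipmentID}⁺ = {Destination, ETA, PortCode, ShipmentID, VesselID, Weight}; {Destination, ShipmentID} is not a superkey, so BCNF fails.
Destination, ShipmentID → Weight has non-prime {Weight} on the right and a non-superkey on the left, so 3NF fails.
The proper key subset {Destination, ShipmentID} of {CustomsCode, Destination, ShipmentID} determines non-prime {PortCode, VesselID, Weight}, so the relation is not even in 2NF.

1NF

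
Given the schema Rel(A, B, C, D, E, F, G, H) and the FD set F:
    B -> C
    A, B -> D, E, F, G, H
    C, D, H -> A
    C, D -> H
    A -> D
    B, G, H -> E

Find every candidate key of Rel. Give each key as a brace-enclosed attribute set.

{A, B}, {B, D}

No FD produces {B}, so it must be in every candidate key.
{A, B} is a candidate key since {A, B}⁺ = {A, B, C, D, E, F, G, H} covers every attribute.
{B, D} is a candidate key since {B, D}⁺ = {A, B, C, D, E, F, G, H} covers every attribute.
No proper subset of any of these is a key, and no other minimal superkey exists.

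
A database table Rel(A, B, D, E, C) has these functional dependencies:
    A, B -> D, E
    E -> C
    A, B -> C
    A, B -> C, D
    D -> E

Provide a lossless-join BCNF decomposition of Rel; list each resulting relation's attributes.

{A, B, D}; {C, E}; {D, E}

Candidate key of the original relation: {A, B}.
Within {A, B, C, D, E}: {E}⁺ ∩ {A, B, C, D, E} = {C, E}, not the whole set, so E -> C violates BCNF; decompose into {C, E} and {A, B, D, E}.
{C, E} has no BCNF violation.
Within {A, B, D, E}: {D}⁺ ∩ {A, B, D, E} = {D, E}, not the whole set, so D -> E violates BCNF; decompose into {D, E} and {A, B, D}.
{D, E} has no BCNF violation.
{A, B, D} has no BCNF violation.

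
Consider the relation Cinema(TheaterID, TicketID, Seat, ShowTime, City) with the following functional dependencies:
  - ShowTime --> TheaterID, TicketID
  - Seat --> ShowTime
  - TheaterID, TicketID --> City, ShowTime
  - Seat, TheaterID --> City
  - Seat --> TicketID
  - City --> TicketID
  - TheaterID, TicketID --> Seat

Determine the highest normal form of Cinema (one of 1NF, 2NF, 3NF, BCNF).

Candidate keys: {City, TheaterID}, {Seat}, {ShowTime}, {TheaterID, TicketID}. Prime attributes: {City, Seat, ShowTime, TheaterID, TicketID}.
City --> TicketID breaks BCNF: {City}⁺ = {City, TicketID}, so {City} is not a superkey.
But every attribute on its right side ({TicketID}) is prime, and the same holds for every other non-superkey FD, so 3NF still holds.

3NF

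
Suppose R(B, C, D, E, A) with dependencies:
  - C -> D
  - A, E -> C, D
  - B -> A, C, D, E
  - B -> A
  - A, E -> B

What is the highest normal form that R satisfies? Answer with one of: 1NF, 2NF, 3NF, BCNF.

Candidate keys: {A, E}, {B}. Prime attributes: {A, B, E}.
C -> D: {C}⁺ = {C, D}, which is not all of the attributes, so the left side is not a superkey — BCNF is violated.
C -> D determines the non-prime attribute {D} from a non-superkey — 3NF is violated.
No proper subset of a key has a non-prime attribute in its closure, so there is no partial dependency; 2NF holds.

2NF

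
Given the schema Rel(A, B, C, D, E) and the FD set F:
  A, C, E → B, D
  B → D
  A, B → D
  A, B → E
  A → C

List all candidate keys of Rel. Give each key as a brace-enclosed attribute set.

Attributes never on any right-hand side: {A} — every candidate key must contain it.
{A, B} is a candidate key since {A, B}⁺ = {A, B, C, D, E} covers every attribute.
{A, E} is a candidate key since {A, E}⁺ = {A, B, C, D, E} covers every attribute.
These are minimal and exhaustive — every other superkey contains one of them.

{A, B}, {A, E}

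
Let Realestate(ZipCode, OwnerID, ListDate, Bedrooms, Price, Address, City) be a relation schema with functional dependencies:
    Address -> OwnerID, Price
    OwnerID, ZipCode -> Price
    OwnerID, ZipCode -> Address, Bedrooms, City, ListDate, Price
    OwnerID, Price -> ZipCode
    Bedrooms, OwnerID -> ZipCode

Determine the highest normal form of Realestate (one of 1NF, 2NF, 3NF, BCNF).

BCNF

Candidate keys: {Address}, {Bedrooms, OwnerID}, {OwnerID, Price}, {OwnerID, ZipCode}. Prime attributes: {Address, Bedrooms, OwnerID, Price, ZipCode}.
Every FD has a superkey on the left, so the relation is in BCNF.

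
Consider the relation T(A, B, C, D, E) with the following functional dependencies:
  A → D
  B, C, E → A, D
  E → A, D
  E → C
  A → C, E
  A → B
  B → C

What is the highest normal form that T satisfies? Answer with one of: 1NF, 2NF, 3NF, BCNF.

2NF

Candidate keys: {A}, {E}. Prime attributes: {A, E}.
B → C: {B}⁺ = {B, C}, which is not all of the attributes, so the left side is not a superkey — BCNF is violated.
B → C determines the non-prime attribute {C} from a non-superkey — 3NF is violated.
With only single-attribute keys there can be no partial dependency, so 2NF holds.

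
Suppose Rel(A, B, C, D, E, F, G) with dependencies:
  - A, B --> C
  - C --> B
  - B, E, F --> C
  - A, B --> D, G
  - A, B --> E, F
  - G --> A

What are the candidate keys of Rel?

{A, B}, {A, C}, {B, G}, {C, G}

{A, B}⁺ = {A, B, C, D, E, F, G}, which is every attribute, so {A, B} is a candidate key.
{A, C}⁺ = {A, B, C, D, E, F, G}, which is every attribute, so {A, C} is a candidate key.
{B, G}⁺ = {A, B, C, D, E, F, G}, which is every attribute, so {B, G} is a candidate key.
{C, G}⁺ = {A, B, C, D, E, F, G}, which is every attribute, so {C, G} is a candidate key.
Any other superkey properly contains one of these, so there are no further candidate keys.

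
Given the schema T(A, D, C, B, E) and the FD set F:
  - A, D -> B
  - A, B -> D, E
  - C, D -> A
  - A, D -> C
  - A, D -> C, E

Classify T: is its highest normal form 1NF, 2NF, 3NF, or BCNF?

Candidate keys: {A, B}, {A, D}, {C, D}. Prime attributes: {A, B, C, D}.
The left-hand side of every FD is a superkey, so BCNF is satisfied.

BCNF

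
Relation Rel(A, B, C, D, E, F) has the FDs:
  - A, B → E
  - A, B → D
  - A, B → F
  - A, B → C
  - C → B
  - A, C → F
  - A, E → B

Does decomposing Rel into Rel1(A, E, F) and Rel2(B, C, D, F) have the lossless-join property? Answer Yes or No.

The shared attributes are {F} and {F}⁺ = {F}.
The closure covers neither Rel1 nor Rel2 entirely; the join is not lossless.

No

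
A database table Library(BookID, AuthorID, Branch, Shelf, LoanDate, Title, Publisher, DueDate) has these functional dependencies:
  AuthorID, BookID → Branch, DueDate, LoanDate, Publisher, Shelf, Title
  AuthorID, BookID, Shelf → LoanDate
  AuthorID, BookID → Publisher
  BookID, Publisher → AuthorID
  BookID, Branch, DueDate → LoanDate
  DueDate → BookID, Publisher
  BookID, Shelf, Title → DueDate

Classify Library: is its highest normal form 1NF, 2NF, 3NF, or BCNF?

Candidate keys: {AuthorID, BookID}, {BookID, Publisher}, {BookID, Shelf, Title}, {DueDate}. Prime attributes: {AuthorID, BookID, DueDate, Publisher, Shelf, Title}.
Every FD has a superkey on the left, so the relation is in BCNF.

BCNF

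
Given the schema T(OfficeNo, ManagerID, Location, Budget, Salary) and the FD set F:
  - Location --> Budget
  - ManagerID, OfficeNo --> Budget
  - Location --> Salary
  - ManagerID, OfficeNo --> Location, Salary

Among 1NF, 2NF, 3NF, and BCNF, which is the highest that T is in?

2NF

Candidate key: {ManagerID, OfficeNo}. Prime attributes: {ManagerID, OfficeNo}.
Location --> Budget breaks BCNF: {Location}⁺ = {Budget, Location, Salary}, so {Location} is not a superkey.
Location --> Budget determines the non-prime attribute {Budget} from a non-superkey — 3NF is violated.
No proper subset of a key has a non-prime attribute in its closure, so there is no partial dependency; 2NF holds.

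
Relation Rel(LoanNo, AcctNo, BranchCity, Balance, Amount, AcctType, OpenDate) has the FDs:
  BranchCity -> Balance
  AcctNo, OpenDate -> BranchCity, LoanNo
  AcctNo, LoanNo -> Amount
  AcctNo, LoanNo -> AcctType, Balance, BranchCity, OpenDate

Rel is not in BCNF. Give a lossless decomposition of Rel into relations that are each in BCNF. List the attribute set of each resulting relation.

Candidate keys of the original relation: {AcctNo, LoanNo}, {AcctNo, OpenDate}.
Within {AcctNo, AcctType, Amount, Balance, BranchCity, LoanNo, OpenDate}: {BranchCity}⁺ ∩ {AcctNo, AcctType, Amount, Balance, BranchCity, LoanNo, OpenDate} = {Balance, BranchCity}, not the whole set, so BranchCity -> Balance violates BCNF; decompose into {Balance, BranchCity} and {AcctNo, AcctType, Amount, BranchCity, LoanNo, OpenDate}.
{Balance, BranchCity}: every determinant is a superkey — BCNF.
{AcctNo, AcctType, Amount, BranchCity, LoanNo, OpenDate}: every determinant is a superkey — BCNF.

{AcctNo, AcctType, Amount, BranchCity, LoanNo, OpenDate}; {Balance, BranchCity}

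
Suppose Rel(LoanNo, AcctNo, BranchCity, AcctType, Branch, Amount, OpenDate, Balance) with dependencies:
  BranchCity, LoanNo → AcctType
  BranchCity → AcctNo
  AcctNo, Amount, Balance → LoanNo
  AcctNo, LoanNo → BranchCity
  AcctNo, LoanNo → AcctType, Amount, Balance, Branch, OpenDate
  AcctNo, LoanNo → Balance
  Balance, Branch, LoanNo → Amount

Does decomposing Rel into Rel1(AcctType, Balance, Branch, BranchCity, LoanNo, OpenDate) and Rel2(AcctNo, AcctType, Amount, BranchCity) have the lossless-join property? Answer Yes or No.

No

Rel1 ∩ Rel2 = {AcctType, BranchCity}; its closure under F is {AcctNo, AcctType, BranchCity}.
The closure covers neither Rel1 nor Rel2 entirely; the join is not lossless.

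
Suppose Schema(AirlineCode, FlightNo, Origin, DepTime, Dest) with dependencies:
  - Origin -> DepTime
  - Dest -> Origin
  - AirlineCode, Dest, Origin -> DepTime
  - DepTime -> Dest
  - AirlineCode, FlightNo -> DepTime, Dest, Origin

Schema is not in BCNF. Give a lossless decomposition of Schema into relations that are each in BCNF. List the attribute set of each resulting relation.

Candidate key of the original relation: {AirlineCode, FlightNo}.
Within {AirlineCode, DepTime, Dest, FlightNo, Origin}: {Origin}⁺ ∩ {AirlineCode, DepTime, Dest, FlightNo, Origin} = {DepTime, Dest, Origin}, not the whole set, so Origin -> DepTime, Dest violates BCNF; decompose into {DepTime, Dest, Origin} and {AirlineCode, FlightNo, Origin}.
{DepTime, Dest, Origin} is in BCNF.
{AirlineCode, FlightNo, Origin} is in BCNF.

{AirlineCode, FlightNo, Origin}; {DepTime, Dest, Origin}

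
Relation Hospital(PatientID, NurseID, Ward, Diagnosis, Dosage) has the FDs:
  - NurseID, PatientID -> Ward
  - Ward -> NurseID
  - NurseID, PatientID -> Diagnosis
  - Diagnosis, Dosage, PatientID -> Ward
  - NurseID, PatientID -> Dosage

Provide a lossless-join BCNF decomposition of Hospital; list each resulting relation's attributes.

{Diagnosis, Dosage, PatientID, Ward}; {NurseID, Ward}

Candidate keys of the original relation: {Diagnosis, Dosage, PatientID}, {NurseID, PatientID}, {PatientID, Ward}.
Within {Diagnosis, Dosage, NurseID, PatientID, Ward}: {Ward}⁺ ∩ {Diagnosis, Dosage, NurseID, PatientID, Ward} = {NurseID, Ward}, not the whole set, so Ward -> NurseID violates BCNF; decompose into {NurseID, Ward} and {Diagnosis, Dosage, PatientID, Ward}.
{NurseID, Ward} has no BCNF violation.
{Diagnosis, Dosage, PatientID, Ward} has no BCNF violation.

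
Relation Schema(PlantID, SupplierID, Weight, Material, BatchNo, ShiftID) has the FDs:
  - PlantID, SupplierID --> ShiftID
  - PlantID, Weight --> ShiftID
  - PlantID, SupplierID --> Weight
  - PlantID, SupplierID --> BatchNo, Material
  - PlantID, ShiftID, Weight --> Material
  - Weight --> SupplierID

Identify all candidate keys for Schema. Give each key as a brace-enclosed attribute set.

Attributes never on any right-hand side: {PlantID} — every candidate key must contain it.
{PlantID, SupplierID} is a candidate key since {PlantID, SupplierID}⁺ = {BatchNo, Material, PlantID, ShiftID, SupplierID, Weight} covers every attribute.
{PlantID, Weight} is a candidate key since {PlantID, Weight}⁺ = {BatchNo, Material, PlantID, ShiftID, SupplierID, Weight} covers every attribute.
Any other superkey properly contains one of these, so there are no further candidate keys.

{PlantID, SupplierID}, {PlantID, Weight}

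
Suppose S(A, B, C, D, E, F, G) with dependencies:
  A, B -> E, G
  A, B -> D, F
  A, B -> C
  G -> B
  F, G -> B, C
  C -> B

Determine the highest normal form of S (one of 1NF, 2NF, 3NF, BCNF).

3NF

Candidate keys: {A, B}, {A, C}, {A, G}. Prime attributes: {A, B, C, G}.
G -> B: {G}⁺ = {B, G}, which is not all of the attributes, so the left side is not a superkey — BCNF is violated.
Since {B} ⊆ prime attributes and every other non-superkey FD also has a prime right side, the schema is in 3NF.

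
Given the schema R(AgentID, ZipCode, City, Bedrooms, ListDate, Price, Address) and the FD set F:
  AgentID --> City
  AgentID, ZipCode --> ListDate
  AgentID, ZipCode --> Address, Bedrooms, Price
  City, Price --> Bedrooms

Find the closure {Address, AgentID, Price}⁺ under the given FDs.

{Address, AgentID, Bedrooms, City, Price}

Start with {Address, AgentID, Price}.
AgentID --> City applies; add {City} → now {Address, AgentID, City, Price}.
City, Price --> Bedrooms applies; add {Bedrooms} → now {Address, AgentID, Bedrooms, City, Price}.
No further FD applies.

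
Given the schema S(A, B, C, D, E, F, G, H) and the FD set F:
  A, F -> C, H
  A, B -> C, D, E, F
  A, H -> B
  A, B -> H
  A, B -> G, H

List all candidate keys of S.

Attributes never on any right-hand side: {A} — every candidate key must contain it.
Closure of {A, B} is {A, B, C, D, E, F, G, H}, the whole schema; {A, B} is a candidate key.
Closure of {A, F} is {A, B, C, D, E, F, G, H}, the whole schema; {A, F} is a candidate key.
Closure of {A, H} is {A, B, C, D, E, F, G, H}, the whole schema; {A, H} is a candidate key.
No proper subset of any of these is a key, and no other minimal superkey exists.

{A, B}, {A, F}, {A, H}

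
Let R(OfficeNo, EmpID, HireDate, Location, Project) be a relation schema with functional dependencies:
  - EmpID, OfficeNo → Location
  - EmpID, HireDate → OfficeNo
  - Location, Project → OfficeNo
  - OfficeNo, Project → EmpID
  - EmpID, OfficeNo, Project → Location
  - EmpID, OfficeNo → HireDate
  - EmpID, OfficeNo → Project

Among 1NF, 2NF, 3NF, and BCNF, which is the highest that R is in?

Candidate keys: {EmpID, HireDate}, {EmpID, OfficeNo}, {Location, Project}, {OfficeNo, Project}. Prime attributes: {EmpID, HireDate, Location, OfficeNo, Project}.
Every FD has a superkey on the left, so the relation is in BCNF.

BCNF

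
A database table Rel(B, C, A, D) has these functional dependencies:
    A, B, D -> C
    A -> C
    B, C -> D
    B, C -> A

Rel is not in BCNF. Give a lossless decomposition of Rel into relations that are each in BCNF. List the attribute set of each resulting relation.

{A, B, D}; {A, C}

Candidate keys of the original relation: {A, B}, {B, C}.
Within {A, B, C, D}: {A}⁺ ∩ {A, B, C, D} = {A, C}, not the whole set, so A -> C violates BCNF; decompose into {A, C} and {A, B, D}.
{A, C} has no BCNF violation.
{A, B, D} has no BCNF violation.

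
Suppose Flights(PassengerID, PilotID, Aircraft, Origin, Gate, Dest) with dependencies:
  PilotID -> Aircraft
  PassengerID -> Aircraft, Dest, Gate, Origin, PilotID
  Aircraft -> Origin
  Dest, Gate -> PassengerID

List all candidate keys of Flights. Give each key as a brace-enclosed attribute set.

{Dest, Gate}, {PassengerID}

{PassengerID}⁺ = {Aircraft, Dest, Gate, Origin, PassengerID, PilotID} — all of the relation — so {PassengerID} is a candidate key.
{Dest, Gate}⁺ = {Aircraft, Dest, Gate, Origin, PassengerID, PilotID} — all of the relation — so {Dest, Gate} is a candidate key.
Any other superkey properly contains one of these, so there are no further candidate keys.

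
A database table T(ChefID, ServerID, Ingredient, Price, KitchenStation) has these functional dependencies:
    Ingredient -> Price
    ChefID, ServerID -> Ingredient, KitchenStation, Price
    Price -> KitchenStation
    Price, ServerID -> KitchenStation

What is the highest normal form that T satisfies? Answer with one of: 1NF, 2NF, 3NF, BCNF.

Candidate key: {ChefID, ServerID}. Prime attributes: {ChefID, ServerID}.
Ingredient -> Price breaks BCNF: {Ingredient}⁺ = {Ingredient, KitchenStation, Price}, so {Ingredient} is not a superkey.
Ingredient -> Price has non-prime {Price} on the right and a non-superkey on the left, so 3NF fails.
Checking every proper subset of each key, none determines a non-prime attribute — 2NF is satisfied.

2NF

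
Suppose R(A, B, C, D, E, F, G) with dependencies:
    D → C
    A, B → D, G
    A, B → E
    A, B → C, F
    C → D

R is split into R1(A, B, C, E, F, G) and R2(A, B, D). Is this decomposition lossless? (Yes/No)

R1 ∩ R2 = {A, B}; its closure under F is {A, B, C, D, E, F, G}.
Since R1 ⊆ {A, B, C, D, E, F, G}, the intersection is a superkey of R1; the decomposition is lossless.

Yes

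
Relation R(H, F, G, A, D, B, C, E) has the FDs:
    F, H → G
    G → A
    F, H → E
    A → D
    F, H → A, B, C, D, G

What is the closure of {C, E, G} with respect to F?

Start with {C, E, G}.
G → A applies; add {A} → now {A, C, E, G}.
A → D applies; add {D} → now {A, C, D, E, G}.
No further FD applies.

{A, C, D, E, G}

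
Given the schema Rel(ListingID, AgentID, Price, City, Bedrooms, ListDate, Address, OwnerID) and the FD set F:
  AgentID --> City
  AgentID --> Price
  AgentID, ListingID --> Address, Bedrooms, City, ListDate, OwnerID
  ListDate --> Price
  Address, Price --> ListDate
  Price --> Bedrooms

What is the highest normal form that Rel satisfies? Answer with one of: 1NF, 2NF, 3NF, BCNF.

Candidate key: {AgentID, ListingID}. Prime attributes: {AgentID, ListingID}.
AgentID --> City: {AgentID}⁺ = {AgentID, Bedrooms, City, Price}, which is not all of the attributes, so the left side is not a superkey — BCNF is violated.
AgentID --> City determines the non-prime attribute {City} from a non-superkey — 3NF is violated.
{AgentID} is a proper subset of the key {AgentID, ListingID}, and {AgentID}⁺ contains the non-prime attributes {Bedrooms, City, Price} — a partial dependency, so 2NF is violated.

1NF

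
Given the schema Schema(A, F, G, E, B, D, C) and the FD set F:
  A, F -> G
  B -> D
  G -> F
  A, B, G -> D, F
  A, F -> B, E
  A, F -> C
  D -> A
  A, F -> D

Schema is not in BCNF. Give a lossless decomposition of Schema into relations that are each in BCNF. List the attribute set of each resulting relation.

Candidate keys of the original relation: {A, F}, {A, G}, {B, F}, {B, G}, {D, F}, {D, G}.
In {A, B, C, D, E, F, G}, {B} is not a superkey ({B}⁺ restricted to this set is {A, B, D}), so split on B -> A, D into {A, B, D} and {B, C, E, F, G}.
In {A, B, D}, {D} is not a superkey ({D}⁺ restricted to this set is {A, D}), so split on D -> A into {A, D} and {B, D}.
{A, D} has no BCNF violation.
{B, D} has no BCNF violation.
In {B, C, E, F, G}, {G} is not a superkey ({G}⁺ restricted to this set is {F, G}), so split on G -> F into {F, G} and {B, C, E, G}.
{F, G} has no BCNF violation.
{B, C, E, G} has no BCNF violation.

{A, D}; {B, C, E, G}; {B, D}; {F, G}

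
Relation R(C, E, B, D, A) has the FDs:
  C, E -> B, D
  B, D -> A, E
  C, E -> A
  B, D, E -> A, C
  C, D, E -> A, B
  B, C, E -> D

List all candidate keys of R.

{B, D}⁺ = {A, B, C, D, E}, which is every attribute, so {B, D} is a candidate key.
{C, E}⁺ = {A, B, C, D, E}, which is every attribute, so {C, E} is a candidate key.
Any other superkey properly contains one of these, so there are no further candidate keys.

{B, D}, {C, E}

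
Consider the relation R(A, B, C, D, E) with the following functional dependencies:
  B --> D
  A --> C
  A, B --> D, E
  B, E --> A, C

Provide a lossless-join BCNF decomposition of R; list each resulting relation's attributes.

Candidate keys of the original relation: {A, B}, {B, E}.
{A, B, C, D, E}: {B} determines {B, D} here but is not a superkey — split on B --> D, giving {B, D} and {A, B, C, E}.
{B, D} is in BCNF.
{A, B, C, E}: {A} determines {A, C} here but is not a superkey — split on A --> C, giving {A, C} and {A, B, E}.
{A, C} is in BCNF.
{A, B, E} is in BCNF.

{A, B, E}; {A, C}; {B, D}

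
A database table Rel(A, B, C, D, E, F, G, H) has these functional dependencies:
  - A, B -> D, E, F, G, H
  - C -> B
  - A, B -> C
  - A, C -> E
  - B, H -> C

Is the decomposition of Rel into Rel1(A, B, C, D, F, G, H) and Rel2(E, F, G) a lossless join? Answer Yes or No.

No

Rel1 ∩ Rel2 = {F, G}; its closure under F is {F, G}.
Rel1 ⊄ {F, G} and Rel2 ⊄ {F, G}, so the split is lossy.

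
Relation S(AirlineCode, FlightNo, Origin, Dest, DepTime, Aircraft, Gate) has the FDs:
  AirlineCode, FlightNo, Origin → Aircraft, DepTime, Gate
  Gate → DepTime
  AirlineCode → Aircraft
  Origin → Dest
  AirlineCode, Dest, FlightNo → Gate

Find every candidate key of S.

No FD produces {AirlineCode, FlightNo, Origin}, so they must be in every candidate key.
{AirlineCode, FlightNo, Origin} is a candidate key since {AirlineCode, FlightNo, Origin}⁺ = {Aircraft, AirlineCode, DepTime, Dest, FlightNo, Gate, Origin} covers every attribute.
Every other attribute set either contains this one or has a smaller closure.

{AirlineCode, FlightNo, Origin}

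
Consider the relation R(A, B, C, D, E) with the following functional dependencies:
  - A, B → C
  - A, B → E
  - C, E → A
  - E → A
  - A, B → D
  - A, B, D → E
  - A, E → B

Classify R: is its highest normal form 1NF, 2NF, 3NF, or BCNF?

BCNF

Candidate keys: {A, B}, {E}. Prime attributes: {A, B, E}.
Every FD has a superkey on the left, so the relation is in BCNF.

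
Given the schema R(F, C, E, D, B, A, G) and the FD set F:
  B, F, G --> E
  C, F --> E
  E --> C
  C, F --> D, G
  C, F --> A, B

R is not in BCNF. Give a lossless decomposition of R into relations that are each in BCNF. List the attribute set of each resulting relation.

Candidate keys of the original relation: {B, F, G}, {C, F}, {E, F}.
In {A, B, C, D, E, F, G}, {E} is not a superkey ({E}⁺ restricted to this set is {C, E}), so split on E --> C into {C, E} and {A, B, D, E, F, G}.
{C, E}: every determinant is a superkey — BCNF.
{A, B, D, E, F, G}: every determinant is a superkey — BCNF.

{A, B, D, E, F, G}; {C, E}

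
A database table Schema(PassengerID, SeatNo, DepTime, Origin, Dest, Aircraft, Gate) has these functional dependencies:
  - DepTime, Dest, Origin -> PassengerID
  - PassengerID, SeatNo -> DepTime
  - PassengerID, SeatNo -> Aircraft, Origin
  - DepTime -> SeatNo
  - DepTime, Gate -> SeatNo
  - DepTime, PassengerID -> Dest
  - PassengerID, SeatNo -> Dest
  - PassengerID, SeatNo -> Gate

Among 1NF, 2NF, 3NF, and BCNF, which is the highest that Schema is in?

Candidate keys: {DepTime, Dest, Origin}, {DepTime, PassengerID}, {PassengerID, SeatNo}. Prime attributes: {DepTime, Dest, Origin, PassengerID, SeatNo}.
DepTime -> SeatNo: {DepTime}⁺ = {DepTime, SeatNo}, which is not all of the attributes, so the left side is not a superkey — BCNF is violated.
Its right-hand attributes {SeatNo} are all prime, as are those of every other non-superkey FD — the relation is in 3NF.

3NF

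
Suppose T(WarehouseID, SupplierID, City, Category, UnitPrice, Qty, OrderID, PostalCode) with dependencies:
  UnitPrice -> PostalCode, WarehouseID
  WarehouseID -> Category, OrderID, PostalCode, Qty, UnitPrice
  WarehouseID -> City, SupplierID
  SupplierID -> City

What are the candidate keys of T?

{UnitPrice}⁺ = {Category, City, OrderID, PostalCode, Qty, SupplierID, UnitPrice, WarehouseID}, which is every attribute, so {UnitPrice} is a candidate key.
{WarehouseID}⁺ = {Category, City, OrderID, PostalCode, Qty, SupplierID, UnitPrice, WarehouseID}, which is every attribute, so {WarehouseID} is a candidate key.
Any other superkey properly contains one of these, so there are no further candidate keys.

{UnitPrice}, {WarehouseID}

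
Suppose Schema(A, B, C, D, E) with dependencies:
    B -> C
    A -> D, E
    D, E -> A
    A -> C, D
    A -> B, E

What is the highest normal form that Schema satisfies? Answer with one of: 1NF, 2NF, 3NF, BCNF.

Candidate keys: {A}, {D, E}. Prime attributes: {A, D, E}.
B -> C: {B}⁺ = {B, C}, which is not all of the attributes, so the left side is not a superkey — BCNF is violated.
Because {C} is non-prime and the left side of B -> C is not a superkey, the relation is not in 3NF.
No proper subset of a key has a non-prime attribute in its closure, so there is no partial dependency; 2NF holds.

2NF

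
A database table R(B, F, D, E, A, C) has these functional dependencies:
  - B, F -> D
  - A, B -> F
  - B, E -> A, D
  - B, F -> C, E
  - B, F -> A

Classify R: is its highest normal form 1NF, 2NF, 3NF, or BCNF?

Candidate keys: {A, B}, {B, E}, {B, F}. Prime attributes: {A, B, E, F}.
The left-hand side of every FD is a superkey, so BCNF is satisfied.

BCNF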